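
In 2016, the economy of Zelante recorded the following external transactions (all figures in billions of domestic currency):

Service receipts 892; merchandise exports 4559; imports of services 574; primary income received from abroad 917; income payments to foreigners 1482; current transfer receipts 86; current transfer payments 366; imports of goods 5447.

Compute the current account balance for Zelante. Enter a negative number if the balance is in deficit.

-1415

Goods balance = 4559 - 5447 = -888
Services balance = 892 - 574 = 318
Trade balance (goods + services) = -888 + 318 = -570
Net primary income = 917 - 1482 = -565
Net secondary income = 86 - 366 = -280
Current account = -570 + (-565) + (-280) = -1415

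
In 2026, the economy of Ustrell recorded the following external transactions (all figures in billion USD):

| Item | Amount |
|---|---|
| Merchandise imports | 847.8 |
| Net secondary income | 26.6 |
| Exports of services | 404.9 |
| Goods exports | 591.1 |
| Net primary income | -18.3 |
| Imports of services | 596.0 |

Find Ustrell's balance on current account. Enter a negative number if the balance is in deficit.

Goods balance = 591.1 - 847.8 = -256.7
Services balance = 404.9 - 596.0 = -191.1
Trade balance (goods + services) = -256.7 + (-191.1) = -447.8
Net primary income = -18.3
Net secondary income = 26.6
Current account = -447.8 + (-18.3) + 26.6 = -439.5

-439.5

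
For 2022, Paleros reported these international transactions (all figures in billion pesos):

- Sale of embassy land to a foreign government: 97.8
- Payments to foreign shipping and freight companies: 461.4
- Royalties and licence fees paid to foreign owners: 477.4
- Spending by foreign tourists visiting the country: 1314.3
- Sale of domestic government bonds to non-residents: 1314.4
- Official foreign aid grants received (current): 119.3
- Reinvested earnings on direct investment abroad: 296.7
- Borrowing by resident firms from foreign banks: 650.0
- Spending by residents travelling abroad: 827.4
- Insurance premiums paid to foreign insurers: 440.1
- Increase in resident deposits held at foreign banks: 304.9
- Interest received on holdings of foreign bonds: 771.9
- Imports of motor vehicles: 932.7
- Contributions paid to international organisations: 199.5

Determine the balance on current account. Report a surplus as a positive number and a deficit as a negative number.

-836.3

Goods: -932.7
Services: -827.4 - 477.4 - 440.1 - 461.4 + 1314.3 = -892.0
Primary income: 296.7 + 771.9 = 1068.6
Secondary income: 119.3 - 199.5 = -80.2
Current account = (-932.7) + (-892.0) + 1068.6 + (-80.2) = -836.3
(Excluded from the current account — capital account: sale of embassy land to a foreign government 97.8; financial account: sale of domestic government bonds to non-residents 1314.4, borrowing by resident firms from foreign banks 650.0, increase in resident deposits held at foreign banks 304.9.)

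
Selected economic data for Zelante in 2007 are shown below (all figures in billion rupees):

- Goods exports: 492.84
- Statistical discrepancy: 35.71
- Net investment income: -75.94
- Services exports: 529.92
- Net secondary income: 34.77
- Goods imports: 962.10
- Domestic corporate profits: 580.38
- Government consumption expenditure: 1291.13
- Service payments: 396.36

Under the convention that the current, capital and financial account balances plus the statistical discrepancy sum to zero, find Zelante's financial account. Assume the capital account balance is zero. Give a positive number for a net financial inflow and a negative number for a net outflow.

Goods balance = 492.84 - 962.10 = -469.26
Services balance = 529.92 - 396.36 = 133.56
Trade balance (goods + services) = -469.26 + 133.56 = -335.70
Net primary income = -75.94
Net secondary income = 34.77
Current account = -335.70 + (-75.94) + 34.77 = -376.87
Financial account = -(-376.87 + 35.71) = 341.16

341.16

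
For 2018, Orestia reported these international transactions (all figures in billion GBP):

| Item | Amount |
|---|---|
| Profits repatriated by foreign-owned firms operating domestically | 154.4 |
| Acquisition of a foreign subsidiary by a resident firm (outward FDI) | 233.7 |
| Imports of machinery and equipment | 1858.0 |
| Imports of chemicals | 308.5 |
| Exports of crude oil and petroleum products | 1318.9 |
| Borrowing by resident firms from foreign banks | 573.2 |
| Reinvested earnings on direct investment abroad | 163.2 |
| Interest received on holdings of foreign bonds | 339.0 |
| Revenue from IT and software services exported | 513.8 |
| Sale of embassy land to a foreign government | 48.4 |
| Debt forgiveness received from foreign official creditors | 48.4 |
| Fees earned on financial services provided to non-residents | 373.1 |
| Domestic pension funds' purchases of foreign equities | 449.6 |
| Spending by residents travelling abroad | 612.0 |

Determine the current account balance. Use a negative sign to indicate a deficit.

Goods: 1318.9 - 308.5 - 1858.0 = -847.6
Services: 513.8 + 373.1 - 612.0 = 274.9
Primary income: -154.4 + 163.2 + 339.0 = 347.8
Current account = (-847.6) + 274.9 + 347.8 = -224.9
(Excluded from the current account — financial account: acquisition of a foreign subsidiary by a resident firm (outward FDI) 233.7, borrowing by resident firms from foreign banks 573.2, domestic pension funds' purchases of foreign equities 449.6; capital account: sale of embassy land to a foreign government 48.4, debt forgiveness received from foreign official creditors 48.4.)

-224.9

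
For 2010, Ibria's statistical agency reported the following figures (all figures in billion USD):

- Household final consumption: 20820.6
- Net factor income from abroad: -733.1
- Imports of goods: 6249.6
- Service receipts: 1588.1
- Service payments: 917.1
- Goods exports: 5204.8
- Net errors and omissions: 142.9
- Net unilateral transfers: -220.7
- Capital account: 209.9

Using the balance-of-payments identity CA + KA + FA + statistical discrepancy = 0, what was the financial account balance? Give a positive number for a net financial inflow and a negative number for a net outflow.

974.8

Goods balance = 5204.8 - 6249.6 = -1044.8
Services balance = 1588.1 - 917.1 = 671.0
Trade balance (goods + services) = -1044.8 + 671.0 = -373.8
Net primary income = -733.1
Net secondary income = -220.7
Current account = -373.8 + (-733.1) + (-220.7) = -1327.6
Financial account = -(-1327.6 + 209.9 + 142.9) = 974.8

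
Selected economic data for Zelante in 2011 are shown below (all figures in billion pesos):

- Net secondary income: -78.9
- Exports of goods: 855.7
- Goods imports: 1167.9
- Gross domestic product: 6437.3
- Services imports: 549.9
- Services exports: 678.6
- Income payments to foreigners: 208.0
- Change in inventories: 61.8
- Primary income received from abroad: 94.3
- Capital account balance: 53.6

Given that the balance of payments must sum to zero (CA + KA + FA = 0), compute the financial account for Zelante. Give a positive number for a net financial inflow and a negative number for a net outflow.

322.5

Goods balance = 855.7 - 1167.9 = -312.2
Services balance = 678.6 - 549.9 = 128.7
Trade balance (goods + services) = -312.2 + 128.7 = -183.5
Net primary income = 94.3 - 208.0 = -113.7
Net secondary income = -78.9
Current account = -183.5 + (-113.7) + (-78.9) = -376.1
Financial account = -(-376.1 + 53.6) = 322.5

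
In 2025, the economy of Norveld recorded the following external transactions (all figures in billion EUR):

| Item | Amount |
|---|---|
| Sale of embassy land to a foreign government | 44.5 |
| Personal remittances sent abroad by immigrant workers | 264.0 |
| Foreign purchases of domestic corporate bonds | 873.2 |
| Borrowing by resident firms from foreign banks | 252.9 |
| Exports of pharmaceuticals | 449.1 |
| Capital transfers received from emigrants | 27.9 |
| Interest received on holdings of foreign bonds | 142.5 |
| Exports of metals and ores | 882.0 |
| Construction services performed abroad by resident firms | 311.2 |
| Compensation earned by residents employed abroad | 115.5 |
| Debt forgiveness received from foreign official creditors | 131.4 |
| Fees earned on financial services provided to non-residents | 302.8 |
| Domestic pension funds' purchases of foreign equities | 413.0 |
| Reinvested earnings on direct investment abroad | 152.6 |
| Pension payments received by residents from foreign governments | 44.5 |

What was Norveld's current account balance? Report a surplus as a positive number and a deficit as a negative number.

2136.2

Goods: 449.1 + 882.0 = 1331.1
Services: 311.2 + 302.8 = 614.0
Primary income: 152.6 + 142.5 + 115.5 = 410.6
Secondary income: -264.0 + 44.5 = -219.5
Current account = 1331.1 + 614.0 + 410.6 + (-219.5) = 2136.2
(Excluded from the current account — capital account: sale of embassy land to a foreign government 44.5, capital transfers received from emigrants 27.9, debt forgiveness received from foreign official creditors 131.4; financial account: foreign purchases of domestic corporate bonds 873.2, borrowing by resident firms from foreign banks 252.9, domestic pension funds' purchases of foreign equities 413.0.)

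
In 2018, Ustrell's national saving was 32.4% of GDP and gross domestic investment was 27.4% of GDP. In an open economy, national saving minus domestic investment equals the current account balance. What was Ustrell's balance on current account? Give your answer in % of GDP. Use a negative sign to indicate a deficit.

5.0

CA = S - I = 32.4 - 27.4 = 5.0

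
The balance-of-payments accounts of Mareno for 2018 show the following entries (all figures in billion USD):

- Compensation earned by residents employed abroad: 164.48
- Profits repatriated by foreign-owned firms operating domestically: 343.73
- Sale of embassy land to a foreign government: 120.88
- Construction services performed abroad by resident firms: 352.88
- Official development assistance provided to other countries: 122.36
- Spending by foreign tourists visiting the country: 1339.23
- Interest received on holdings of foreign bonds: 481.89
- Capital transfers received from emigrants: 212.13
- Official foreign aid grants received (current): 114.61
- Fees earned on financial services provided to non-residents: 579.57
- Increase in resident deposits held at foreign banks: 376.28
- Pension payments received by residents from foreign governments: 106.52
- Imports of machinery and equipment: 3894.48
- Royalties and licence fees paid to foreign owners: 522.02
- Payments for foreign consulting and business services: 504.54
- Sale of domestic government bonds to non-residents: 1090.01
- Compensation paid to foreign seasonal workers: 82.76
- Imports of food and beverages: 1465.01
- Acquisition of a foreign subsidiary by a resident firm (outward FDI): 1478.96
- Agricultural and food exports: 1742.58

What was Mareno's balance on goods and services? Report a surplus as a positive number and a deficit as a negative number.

-2371.79

Goods: -3894.48 - 1465.01 + 1742.58 = -3616.91
Services: 1339.23 - 522.02 + 579.57 + 352.88 - 504.54 = 1245.12
Trade balance = -3616.91 + 1245.12 = -2371.79
(Excluded from the trade balance — primary income: compensation earned by residents employed abroad 164.48, profits repatriated by foreign-owned firms operating domestically 343.73, interest received on holdings of foreign bonds 481.89, compensation paid to foreign seasonal workers 82.76; capital account: sale of embassy land to a foreign government 120.88, capital transfers received from emigrants 212.13; secondary income: official development assistance provided to other countries 122.36, official foreign aid grants received (current) 114.61, pension payments received by residents from foreign governments 106.52; financial account: increase in resident deposits held at foreign banks 376.28, sale of domestic government bonds to non-residents 1090.01, acquisition of a foreign subsidiary by a resident firm (outward FDI) 1478.96.)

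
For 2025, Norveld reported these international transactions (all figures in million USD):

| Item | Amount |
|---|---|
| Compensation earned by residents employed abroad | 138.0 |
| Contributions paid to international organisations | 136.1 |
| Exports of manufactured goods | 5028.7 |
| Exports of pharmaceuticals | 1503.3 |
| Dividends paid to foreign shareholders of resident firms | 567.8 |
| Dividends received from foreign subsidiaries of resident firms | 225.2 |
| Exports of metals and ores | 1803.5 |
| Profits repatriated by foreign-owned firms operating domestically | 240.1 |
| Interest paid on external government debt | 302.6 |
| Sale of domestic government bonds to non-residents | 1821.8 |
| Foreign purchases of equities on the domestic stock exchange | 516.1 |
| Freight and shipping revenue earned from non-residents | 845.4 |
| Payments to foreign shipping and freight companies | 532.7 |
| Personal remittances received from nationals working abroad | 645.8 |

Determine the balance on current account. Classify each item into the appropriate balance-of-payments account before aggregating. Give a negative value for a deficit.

8410.6

Goods: 1803.5 + 1503.3 + 5028.7 = 8335.5
Services: 845.4 - 532.7 = 312.7
Primary income: -302.6 + 138.0 - 240.1 + 225.2 - 567.8 = -747.3
Secondary income: 645.8 - 136.1 = 509.7
Current account = 8335.5 + 312.7 + (-747.3) + 509.7 = 8410.6
(Excluded from the current account — financial account: sale of domestic government bonds to non-residents 1821.8, foreign purchases of equities on the domestic stock exchange 516.1.)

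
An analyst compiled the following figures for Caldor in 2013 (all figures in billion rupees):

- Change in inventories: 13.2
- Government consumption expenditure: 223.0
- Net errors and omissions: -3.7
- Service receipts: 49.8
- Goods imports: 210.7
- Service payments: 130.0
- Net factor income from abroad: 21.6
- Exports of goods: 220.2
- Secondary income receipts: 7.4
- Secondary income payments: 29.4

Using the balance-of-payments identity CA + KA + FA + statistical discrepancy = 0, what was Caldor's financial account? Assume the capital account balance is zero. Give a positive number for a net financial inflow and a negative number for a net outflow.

74.8

Goods balance = 220.2 - 210.7 = 9.5
Services balance = 49.8 - 130.0 = -80.2
Trade balance (goods + services) = 9.5 + (-80.2) = -70.7
Net primary income = 21.6
Net secondary income = 7.4 - 29.4 = -22.0
Current account = -70.7 + 21.6 + (-22.0) = -71.1
Financial account = -(-71.1 + (-3.7)) = 74.8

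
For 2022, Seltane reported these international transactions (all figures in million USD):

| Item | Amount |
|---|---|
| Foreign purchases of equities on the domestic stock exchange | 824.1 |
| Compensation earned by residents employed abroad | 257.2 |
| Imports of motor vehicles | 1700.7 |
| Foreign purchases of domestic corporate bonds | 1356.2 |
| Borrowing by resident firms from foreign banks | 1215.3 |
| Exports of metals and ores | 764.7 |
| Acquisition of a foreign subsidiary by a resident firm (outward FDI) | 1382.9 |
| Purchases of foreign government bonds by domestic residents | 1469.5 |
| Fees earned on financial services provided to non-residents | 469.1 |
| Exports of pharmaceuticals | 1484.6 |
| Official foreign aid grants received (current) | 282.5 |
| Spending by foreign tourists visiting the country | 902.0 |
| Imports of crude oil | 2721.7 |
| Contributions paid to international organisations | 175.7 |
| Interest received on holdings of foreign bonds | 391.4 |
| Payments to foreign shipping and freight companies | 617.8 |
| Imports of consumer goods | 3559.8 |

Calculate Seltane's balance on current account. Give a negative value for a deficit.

Goods: 764.7 + 1484.6 - 1700.7 - 2721.7 - 3559.8 = -5732.9
Services: -617.8 + 469.1 + 902.0 = 753.3
Primary income: 257.2 + 391.4 = 648.6
Secondary income: -175.7 + 282.5 = 106.8
Current account = (-5732.9) + 753.3 + 648.6 + 106.8 = -4224.2
(Excluded from the current account — financial account: foreign purchases of equities on the domestic stock exchange 824.1, foreign purchases of domestic corporate bonds 1356.2, borrowing by resident firms from foreign banks 1215.3, acquisition of a foreign subsidiary by a resident firm (outward FDI) 1382.9, purchases of foreign government bonds by domestic residents 1469.5.)

-4224.2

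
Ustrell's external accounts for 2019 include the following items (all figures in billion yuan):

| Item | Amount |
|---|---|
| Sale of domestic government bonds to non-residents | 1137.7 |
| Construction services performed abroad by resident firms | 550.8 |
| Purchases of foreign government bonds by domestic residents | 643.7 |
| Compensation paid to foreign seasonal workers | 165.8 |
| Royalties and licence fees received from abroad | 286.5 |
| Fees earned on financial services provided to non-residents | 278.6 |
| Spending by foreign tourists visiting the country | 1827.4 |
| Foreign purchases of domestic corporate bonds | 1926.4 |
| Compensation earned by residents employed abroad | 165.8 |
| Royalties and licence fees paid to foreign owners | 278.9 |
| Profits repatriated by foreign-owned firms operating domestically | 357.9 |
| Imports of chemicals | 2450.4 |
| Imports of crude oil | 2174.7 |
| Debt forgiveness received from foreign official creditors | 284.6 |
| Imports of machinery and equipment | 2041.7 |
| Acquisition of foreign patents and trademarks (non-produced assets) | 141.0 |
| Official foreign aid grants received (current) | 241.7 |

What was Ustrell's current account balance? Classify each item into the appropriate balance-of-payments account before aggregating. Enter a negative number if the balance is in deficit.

Goods: -2174.7 - 2041.7 - 2450.4 = -6666.8
Services: 278.6 + 286.5 + 1827.4 - 278.9 + 550.8 = 2664.4
Primary income: -357.9 - 165.8 + 165.8 = -357.9
Secondary income: 241.7
Current account = (-6666.8) + 2664.4 + (-357.9) + 241.7 = -4118.6
(Excluded from the current account — financial account: sale of domestic government bonds to non-residents 1137.7, purchases of foreign government bonds by domestic residents 643.7, foreign purchases of domestic corporate bonds 1926.4; capital account: debt forgiveness received from foreign official creditors 284.6, acquisition of foreign patents and trademarks (non-produced assets) 141.0.)

-4118.6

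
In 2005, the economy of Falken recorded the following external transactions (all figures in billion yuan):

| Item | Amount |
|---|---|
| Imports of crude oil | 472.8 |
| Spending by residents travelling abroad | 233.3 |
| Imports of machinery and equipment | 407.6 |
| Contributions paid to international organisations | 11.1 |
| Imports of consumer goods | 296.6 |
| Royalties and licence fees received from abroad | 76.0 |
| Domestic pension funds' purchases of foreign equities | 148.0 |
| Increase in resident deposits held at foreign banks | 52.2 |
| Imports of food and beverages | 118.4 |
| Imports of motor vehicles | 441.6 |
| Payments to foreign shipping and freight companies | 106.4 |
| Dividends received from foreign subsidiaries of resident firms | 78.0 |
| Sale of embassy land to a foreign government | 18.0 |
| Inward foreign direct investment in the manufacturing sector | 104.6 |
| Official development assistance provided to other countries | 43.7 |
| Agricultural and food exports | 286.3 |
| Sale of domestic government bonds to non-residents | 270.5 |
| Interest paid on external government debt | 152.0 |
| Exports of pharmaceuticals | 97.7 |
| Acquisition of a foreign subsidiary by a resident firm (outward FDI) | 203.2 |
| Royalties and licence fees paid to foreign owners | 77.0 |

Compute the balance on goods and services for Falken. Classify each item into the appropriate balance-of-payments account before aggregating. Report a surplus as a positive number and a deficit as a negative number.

-1693.7

Goods: 97.7 + 286.3 - 441.6 - 472.8 - 296.6 - 118.4 - 407.6 = -1353.0
Services: -106.4 - 233.3 + 76.0 - 77.0 = -340.7
Trade balance = -1353.0 + (-340.7) = -1693.7
(Excluded from the trade balance — secondary income: contributions paid to international organisations 11.1, official development assistance provided to other countries 43.7; financial account: domestic pension funds' purchases of foreign equities 148.0, increase in resident deposits held at foreign banks 52.2, inward foreign direct investment in the manufacturing sector 104.6, sale of domestic government bonds to non-residents 270.5, acquisition of a foreign subsidiary by a resident firm (outward FDI) 203.2; primary income: dividends received from foreign subsidiaries of resident firms 78.0, interest paid on external government debt 152.0; capital account: sale of embassy land to a foreign government 18.0.)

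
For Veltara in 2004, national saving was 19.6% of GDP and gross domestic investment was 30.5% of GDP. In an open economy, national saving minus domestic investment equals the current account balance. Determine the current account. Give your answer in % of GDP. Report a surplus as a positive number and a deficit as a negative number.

S - I = CA (net lending to the rest of the world).
CA = S - I = 19.6 - 30.5 = -10.9

-10.9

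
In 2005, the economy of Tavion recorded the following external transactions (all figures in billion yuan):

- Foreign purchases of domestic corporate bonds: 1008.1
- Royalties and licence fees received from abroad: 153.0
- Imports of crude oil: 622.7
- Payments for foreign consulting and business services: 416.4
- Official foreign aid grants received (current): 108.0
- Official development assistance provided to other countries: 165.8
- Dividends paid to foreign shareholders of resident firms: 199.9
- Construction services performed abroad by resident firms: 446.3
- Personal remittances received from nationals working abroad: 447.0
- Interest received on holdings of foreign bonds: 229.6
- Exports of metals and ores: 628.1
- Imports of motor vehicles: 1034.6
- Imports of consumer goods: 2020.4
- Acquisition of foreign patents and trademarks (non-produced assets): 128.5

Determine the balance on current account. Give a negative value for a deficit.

Goods: 628.1 - 2020.4 - 622.7 - 1034.6 = -3049.6
Services: 153.0 - 416.4 + 446.3 = 182.9
Primary income: -199.9 + 229.6 = 29.7
Secondary income: -165.8 + 108.0 + 447.0 = 389.2
Current account = (-3049.6) + 182.9 + 29.7 + 389.2 = -2447.8
(Excluded from the current account — financial account: foreign purchases of domestic corporate bonds 1008.1; capital account: acquisition of foreign patents and trademarks (non-produced assets) 128.5.)

-2447.8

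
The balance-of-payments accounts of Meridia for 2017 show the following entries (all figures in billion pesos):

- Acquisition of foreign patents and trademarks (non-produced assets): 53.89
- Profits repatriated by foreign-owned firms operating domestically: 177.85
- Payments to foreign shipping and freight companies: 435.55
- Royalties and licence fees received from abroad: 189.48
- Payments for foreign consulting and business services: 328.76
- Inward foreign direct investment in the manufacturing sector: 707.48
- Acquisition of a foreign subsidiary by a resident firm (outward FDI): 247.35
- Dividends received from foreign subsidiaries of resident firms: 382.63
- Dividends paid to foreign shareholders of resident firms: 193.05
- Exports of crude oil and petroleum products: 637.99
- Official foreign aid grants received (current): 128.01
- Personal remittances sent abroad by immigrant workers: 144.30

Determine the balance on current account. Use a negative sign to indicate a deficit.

Goods: 637.99
Services: -435.55 - 328.76 + 189.48 = -574.83
Primary income: -193.05 - 177.85 + 382.63 = 11.73
Secondary income: 128.01 - 144.30 = -16.29
Current account = 637.99 + (-574.83) + 11.73 + (-16.29) = 58.60
(Excluded from the current account — capital account: acquisition of foreign patents and trademarks (non-produced assets) 53.89; financial account: inward foreign direct investment in the manufacturing sector 707.48, acquisition of a foreign subsidiary by a resident firm (outward FDI) 247.35.)

58.60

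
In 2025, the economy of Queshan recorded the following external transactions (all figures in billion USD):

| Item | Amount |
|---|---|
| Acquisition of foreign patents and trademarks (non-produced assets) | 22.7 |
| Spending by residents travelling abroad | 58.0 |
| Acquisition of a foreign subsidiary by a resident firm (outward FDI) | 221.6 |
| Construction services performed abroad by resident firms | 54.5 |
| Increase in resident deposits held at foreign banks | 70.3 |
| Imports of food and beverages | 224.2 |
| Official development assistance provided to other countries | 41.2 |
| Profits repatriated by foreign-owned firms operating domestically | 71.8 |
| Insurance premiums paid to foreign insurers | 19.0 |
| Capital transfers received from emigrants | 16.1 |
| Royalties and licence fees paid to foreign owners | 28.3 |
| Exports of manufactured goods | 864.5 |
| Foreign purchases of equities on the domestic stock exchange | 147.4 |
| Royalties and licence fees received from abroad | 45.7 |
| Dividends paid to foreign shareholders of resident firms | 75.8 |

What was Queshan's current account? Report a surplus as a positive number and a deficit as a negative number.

446.4

Goods: -224.2 + 864.5 = 640.3
Services: -58.0 - 19.0 + 45.7 - 28.3 + 54.5 = -5.1
Primary income: -71.8 - 75.8 = -147.6
Secondary income: -41.2
Current account = 640.3 + (-5.1) + (-147.6) + (-41.2) = 446.4
(Excluded from the current account — capital account: acquisition of foreign patents and trademarks (non-produced assets) 22.7, capital transfers received from emigrants 16.1; financial account: acquisition of a foreign subsidiary by a resident firm (outward FDI) 221.6, increase in resident deposits held at foreign banks 70.3, foreign purchases of equities on the domestic stock exchange 147.4.)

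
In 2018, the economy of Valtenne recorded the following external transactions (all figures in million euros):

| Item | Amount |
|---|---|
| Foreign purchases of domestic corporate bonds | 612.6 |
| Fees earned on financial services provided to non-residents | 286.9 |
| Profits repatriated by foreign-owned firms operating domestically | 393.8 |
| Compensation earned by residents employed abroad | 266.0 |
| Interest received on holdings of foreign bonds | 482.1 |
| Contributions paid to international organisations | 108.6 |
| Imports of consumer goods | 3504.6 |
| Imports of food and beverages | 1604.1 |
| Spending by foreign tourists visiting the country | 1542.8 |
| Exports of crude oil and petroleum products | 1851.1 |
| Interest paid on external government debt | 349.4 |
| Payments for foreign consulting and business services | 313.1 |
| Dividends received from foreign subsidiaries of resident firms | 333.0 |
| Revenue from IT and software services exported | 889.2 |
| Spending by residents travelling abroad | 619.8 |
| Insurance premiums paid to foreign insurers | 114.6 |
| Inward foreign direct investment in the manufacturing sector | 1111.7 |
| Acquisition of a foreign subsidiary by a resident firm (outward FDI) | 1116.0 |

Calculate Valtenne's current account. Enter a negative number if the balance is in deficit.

-1356.9

Goods: -3504.6 - 1604.1 + 1851.1 = -3257.6
Services: 1542.8 - 114.6 - 313.1 + 286.9 + 889.2 - 619.8 = 1671.4
Primary income: 333.0 - 349.4 + 266.0 + 482.1 - 393.8 = 337.9
Secondary income: -108.6
Current account = (-3257.6) + 1671.4 + 337.9 + (-108.6) = -1356.9
(Excluded from the current account — financial account: foreign purchases of domestic corporate bonds 612.6, inward foreign direct investment in the manufacturing sector 1111.7, acquisition of a foreign subsidiary by a resident firm (outward FDI) 1116.0.)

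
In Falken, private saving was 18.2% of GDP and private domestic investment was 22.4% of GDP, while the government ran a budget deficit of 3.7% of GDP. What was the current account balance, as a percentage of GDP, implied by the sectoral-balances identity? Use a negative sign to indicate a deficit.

-7.9

By the sectoral-balances identity, CA = (S_private - I) + (T - G).
Private balance = 18.2 - 22.4 = -4.2
Government balance (T - G) = -3.7
CA = -4.2 + (-3.7) = -7.9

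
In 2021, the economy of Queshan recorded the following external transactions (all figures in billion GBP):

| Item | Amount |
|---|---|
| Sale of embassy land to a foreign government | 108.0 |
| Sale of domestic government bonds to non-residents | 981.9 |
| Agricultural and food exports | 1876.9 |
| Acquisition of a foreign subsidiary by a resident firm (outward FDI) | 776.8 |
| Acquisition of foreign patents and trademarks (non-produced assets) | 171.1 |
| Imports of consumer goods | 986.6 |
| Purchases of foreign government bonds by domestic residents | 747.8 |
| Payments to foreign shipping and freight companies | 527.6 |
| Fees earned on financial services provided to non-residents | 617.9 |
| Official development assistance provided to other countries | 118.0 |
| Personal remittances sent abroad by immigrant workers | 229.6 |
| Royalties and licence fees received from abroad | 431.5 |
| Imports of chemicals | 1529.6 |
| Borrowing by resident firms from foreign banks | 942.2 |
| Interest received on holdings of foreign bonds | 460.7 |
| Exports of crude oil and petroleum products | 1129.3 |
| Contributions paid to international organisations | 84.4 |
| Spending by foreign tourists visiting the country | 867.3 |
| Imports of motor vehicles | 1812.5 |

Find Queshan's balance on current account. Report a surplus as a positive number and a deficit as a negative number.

95.3

Goods: 1876.9 - 986.6 - 1812.5 - 1529.6 + 1129.3 = -1322.5
Services: 431.5 + 867.3 - 527.6 + 617.9 = 1389.1
Primary income: 460.7
Secondary income: -84.4 - 118.0 - 229.6 = -432.0
Current account = (-1322.5) + 1389.1 + 460.7 + (-432.0) = 95.3
(Excluded from the current account — capital account: sale of embassy land to a foreign government 108.0, acquisition of foreign patents and trademarks (non-produced assets) 171.1; financial account: sale of domestic government bonds to non-residents 981.9, acquisition of a foreign subsidiary by a resident firm (outward FDI) 776.8, purchases of foreign government bonds by domestic residents 747.8, borrowing by resident firms from foreign banks 942.2.)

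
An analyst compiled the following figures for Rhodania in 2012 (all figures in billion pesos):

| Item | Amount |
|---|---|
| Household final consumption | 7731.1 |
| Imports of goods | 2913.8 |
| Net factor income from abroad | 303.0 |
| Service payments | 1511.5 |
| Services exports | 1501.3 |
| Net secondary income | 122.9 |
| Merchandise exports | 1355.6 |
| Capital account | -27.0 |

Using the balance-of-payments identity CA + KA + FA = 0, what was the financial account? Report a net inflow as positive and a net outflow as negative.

Goods balance = 1355.6 - 2913.8 = -1558.2
Services balance = 1501.3 - 1511.5 = -10.2
Trade balance (goods + services) = -1558.2 + (-10.2) = -1568.4
Net primary income = 303.0
Net secondary income = 122.9
Current account = -1568.4 + 303.0 + 122.9 = -1142.5
Financial account = -(-1142.5 + (-27.0)) = 1169.5

1169.5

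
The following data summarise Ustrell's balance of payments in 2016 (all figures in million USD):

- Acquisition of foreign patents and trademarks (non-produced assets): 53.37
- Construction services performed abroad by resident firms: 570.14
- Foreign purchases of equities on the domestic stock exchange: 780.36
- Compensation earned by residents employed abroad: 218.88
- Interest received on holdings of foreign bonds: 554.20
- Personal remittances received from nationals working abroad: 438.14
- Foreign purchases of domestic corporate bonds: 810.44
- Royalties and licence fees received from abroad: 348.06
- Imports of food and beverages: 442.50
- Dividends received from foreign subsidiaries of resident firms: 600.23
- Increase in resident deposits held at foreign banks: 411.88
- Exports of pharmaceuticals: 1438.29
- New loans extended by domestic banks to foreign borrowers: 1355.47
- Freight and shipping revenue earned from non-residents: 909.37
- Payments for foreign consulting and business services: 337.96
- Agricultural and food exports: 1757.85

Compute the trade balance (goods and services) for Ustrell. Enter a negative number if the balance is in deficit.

4243.25

Goods: 1438.29 + 1757.85 - 442.50 = 2753.64
Services: -337.96 + 909.37 + 348.06 + 570.14 = 1489.61
Trade balance = 2753.64 + 1489.61 = 4243.25
(Excluded from the trade balance — capital account: acquisition of foreign patents and trademarks (non-produced assets) 53.37; financial account: foreign purchases of equities on the domestic stock exchange 780.36, foreign purchases of domestic corporate bonds 810.44, increase in resident deposits held at foreign banks 411.88, new loans extended by domestic banks to foreign borrowers 1355.47; primary income: compensation earned by residents employed abroad 218.88, interest received on holdings of foreign bonds 554.20, dividends received from foreign subsidiaries of resident firms 600.23; secondary income: personal remittances received from nationals working abroad 438.14.)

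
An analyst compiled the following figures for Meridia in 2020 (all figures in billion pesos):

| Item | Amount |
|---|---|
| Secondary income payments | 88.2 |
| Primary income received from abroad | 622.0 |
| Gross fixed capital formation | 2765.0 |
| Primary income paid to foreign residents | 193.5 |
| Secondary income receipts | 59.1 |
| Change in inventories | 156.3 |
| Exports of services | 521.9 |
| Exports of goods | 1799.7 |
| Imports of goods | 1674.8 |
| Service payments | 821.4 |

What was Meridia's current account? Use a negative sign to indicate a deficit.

224.8

Goods balance = 1799.7 - 1674.8 = 124.9
Services balance = 521.9 - 821.4 = -299.5
Trade balance (goods + services) = 124.9 + (-299.5) = -174.6
Net primary income = 622.0 - 193.5 = 428.5
Net secondary income = 59.1 - 88.2 = -29.1
Current account = -174.6 + 428.5 + (-29.1) = 224.8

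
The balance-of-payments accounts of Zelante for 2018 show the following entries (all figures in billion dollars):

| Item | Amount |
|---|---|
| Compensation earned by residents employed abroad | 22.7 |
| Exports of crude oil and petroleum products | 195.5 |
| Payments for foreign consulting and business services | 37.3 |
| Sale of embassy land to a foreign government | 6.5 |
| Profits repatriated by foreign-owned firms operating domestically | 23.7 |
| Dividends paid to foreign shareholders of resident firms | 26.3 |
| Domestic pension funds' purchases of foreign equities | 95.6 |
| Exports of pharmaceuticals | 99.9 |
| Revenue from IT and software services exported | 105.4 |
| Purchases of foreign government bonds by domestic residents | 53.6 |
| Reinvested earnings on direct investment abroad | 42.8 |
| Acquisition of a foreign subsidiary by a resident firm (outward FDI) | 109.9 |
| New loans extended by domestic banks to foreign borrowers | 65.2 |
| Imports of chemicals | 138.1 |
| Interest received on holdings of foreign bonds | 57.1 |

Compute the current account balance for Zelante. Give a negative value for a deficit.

Goods: 195.5 + 99.9 - 138.1 = 157.3
Services: 105.4 - 37.3 = 68.1
Primary income: 57.1 + 42.8 - 26.3 - 23.7 + 22.7 = 72.6
Current account = 157.3 + 68.1 + 72.6 = 298.0
(Excluded from the current account — capital account: sale of embassy land to a foreign government 6.5; financial account: domestic pension funds' purchases of foreign equities 95.6, purchases of foreign government bonds by domestic residents 53.6, acquisition of a foreign subsidiary by a resident firm (outward FDI) 109.9, new loans extended by domestic banks to foreign borrowers 65.2.)

298.0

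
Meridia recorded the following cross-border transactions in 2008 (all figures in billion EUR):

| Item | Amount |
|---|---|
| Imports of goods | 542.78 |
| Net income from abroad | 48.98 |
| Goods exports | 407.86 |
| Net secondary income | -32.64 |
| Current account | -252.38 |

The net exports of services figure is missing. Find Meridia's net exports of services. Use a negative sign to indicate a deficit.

Current account = goods balance + services balance + net primary income + net secondary income
Sum of the known components = -118.58
Net exports of services = CA - (known components) = -252.38 - (-118.58) = -133.80

-133.80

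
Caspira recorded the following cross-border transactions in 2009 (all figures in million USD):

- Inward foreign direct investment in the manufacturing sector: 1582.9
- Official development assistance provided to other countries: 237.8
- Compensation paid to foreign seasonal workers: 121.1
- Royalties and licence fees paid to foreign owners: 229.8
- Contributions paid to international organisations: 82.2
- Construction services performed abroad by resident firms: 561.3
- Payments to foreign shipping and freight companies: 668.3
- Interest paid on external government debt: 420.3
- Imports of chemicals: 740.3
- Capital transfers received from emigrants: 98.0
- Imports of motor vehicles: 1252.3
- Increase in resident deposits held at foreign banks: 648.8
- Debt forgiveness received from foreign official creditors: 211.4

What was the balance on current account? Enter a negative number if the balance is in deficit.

Goods: -740.3 - 1252.3 = -1992.6
Services: 561.3 - 229.8 - 668.3 = -336.8
Primary income: -121.1 - 420.3 = -541.4
Secondary income: -237.8 - 82.2 = -320.0
Current account = (-1992.6) + (-336.8) + (-541.4) + (-320.0) = -3190.8
(Excluded from the current account — financial account: inward foreign direct investment in the manufacturing sector 1582.9, increase in resident deposits held at foreign banks 648.8; capital account: capital transfers received from emigrants 98.0, debt forgiveness received from foreign official creditors 211.4.)

-3190.8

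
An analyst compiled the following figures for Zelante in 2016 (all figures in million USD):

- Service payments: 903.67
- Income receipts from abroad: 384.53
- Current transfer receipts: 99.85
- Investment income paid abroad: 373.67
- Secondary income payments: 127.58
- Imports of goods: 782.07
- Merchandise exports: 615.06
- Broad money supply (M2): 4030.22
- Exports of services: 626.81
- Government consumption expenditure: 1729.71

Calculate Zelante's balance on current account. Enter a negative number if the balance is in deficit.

-460.74

Goods balance = 615.06 - 782.07 = -167.01
Services balance = 626.81 - 903.67 = -276.86
Trade balance (goods + services) = -167.01 + (-276.86) = -443.87
Net primary income = 384.53 - 373.67 = 10.86
Net secondary income = 99.85 - 127.58 = -27.73
Current account = -443.87 + 10.86 + (-27.73) = -460.74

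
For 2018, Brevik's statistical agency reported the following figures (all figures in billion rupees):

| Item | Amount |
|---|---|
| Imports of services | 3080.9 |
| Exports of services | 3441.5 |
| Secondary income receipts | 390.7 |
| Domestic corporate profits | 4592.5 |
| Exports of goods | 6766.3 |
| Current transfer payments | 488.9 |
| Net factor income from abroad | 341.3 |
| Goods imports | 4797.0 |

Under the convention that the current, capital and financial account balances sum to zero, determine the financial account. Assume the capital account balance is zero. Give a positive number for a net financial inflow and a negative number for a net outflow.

Goods balance = 6766.3 - 4797.0 = 1969.3
Services balance = 3441.5 - 3080.9 = 360.6
Trade balance (goods + services) = 1969.3 + 360.6 = 2329.9
Net primary income = 341.3
Net secondary income = 390.7 - 488.9 = -98.2
Current account = 2329.9 + 341.3 + (-98.2) = 2573.0
Financial account = -(2573.0) = -2573.0

-2573.0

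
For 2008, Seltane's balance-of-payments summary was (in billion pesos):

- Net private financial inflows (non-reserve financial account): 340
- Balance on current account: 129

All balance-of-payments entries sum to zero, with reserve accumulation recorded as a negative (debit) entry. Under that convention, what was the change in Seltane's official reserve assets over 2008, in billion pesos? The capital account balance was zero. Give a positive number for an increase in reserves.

Official reserve transactions balance = -(129 + 340) = -469
An accumulation of reserves is recorded as a debit (negative entry), so the change in the stock of reserves is the negative of that balance.
Change in official reserves = -(-469) = 469

469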